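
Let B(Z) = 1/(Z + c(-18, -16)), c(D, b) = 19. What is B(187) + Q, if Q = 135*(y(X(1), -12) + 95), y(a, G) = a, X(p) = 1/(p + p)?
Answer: 1327928/103 ≈ 12893.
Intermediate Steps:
X(p) = 1/(2*p)
B(Z) = 1/(19 + Z) (B(Z) = 1/(Z + 19) = 1/(19 + Z))
Q = 25785/2 (Q = 135*((½)/1 + 95) = 135*((½)*1 + 95) = 135*(½ + 95) = 135*(191/2) = 25785/2 ≈ 12893.)
B(187) + Q = 1/(19 + 187) + 25785/2 = 1/206 + 25785/2 = 1327928/103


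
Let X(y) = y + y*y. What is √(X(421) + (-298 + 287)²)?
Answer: √177783 ≈ 421.64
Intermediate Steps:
X(y) = y + y²
√(X(421) + (-298 + 287)²) = √(421*(1 + 421) + (-298 + 287)²) = √(421*422 + (-11)²) = √(177662 + 121) = √177783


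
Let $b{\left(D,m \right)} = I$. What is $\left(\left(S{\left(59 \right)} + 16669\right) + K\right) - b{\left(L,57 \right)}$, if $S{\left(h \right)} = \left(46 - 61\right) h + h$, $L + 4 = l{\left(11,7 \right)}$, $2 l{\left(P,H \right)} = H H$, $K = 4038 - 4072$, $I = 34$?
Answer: $15775$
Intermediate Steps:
$K = -34$ ($K = 4038 - 4072 = -34$)
$l{\left(P,H \right)} = \frac{H^{2}}{2}$ ($l{\left(P,H \right)} = \frac{H H}{2} = \frac{H^{2}}{2}$)
$L = \frac{41}{2}$ ($L = -4 + \frac{7^{2}}{2} = -4 + \frac{1}{2} \cdot 49 = -4 + \frac{49}{2} = \frac{41}{2} \approx 20.5$)
$b{\left(D,m \right)} = 34$
$S{\left(h \right)} = - 14 h$ ($S{\left(h \right)} = - 15 h + h = - 14 h$)
$\left(\left(S{\left(59 \right)} + 16669\right) + K\right) - b{\left(L,57 \right)} = \left(\left(\left(-14\right) 59 + 16669\right) - 34\right) - 34 = \left(\left(-826 + 16669\right) - 34\right) - 34 = \left(15843 - 34\right) - 34 = 15809 - 34 = 15775$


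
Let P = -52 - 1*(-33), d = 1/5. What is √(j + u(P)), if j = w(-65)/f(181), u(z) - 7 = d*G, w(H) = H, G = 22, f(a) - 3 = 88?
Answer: √13090/35 ≈ 3.2689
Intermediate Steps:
f(a) = 91 (f(a) = 3 + 88 = 91)
d = ⅕ ≈ 0.20000
P = -19 (P = -52 + 33 = -19)
u(z) = 57/5 (u(z) = 7 + (⅕)*22 = 7 + 22/5 = 57/5)
j = -5/7 (j = -65/91 = -65*1/91 = -5/7 ≈ -0.71429)
√(j + u(P)) = √(-5/7 + 57/5) = √(374/35) = √13090/35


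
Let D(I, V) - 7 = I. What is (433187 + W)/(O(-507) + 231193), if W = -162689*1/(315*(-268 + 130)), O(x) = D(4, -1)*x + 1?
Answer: 18830801579/9807570990 ≈ 1.9200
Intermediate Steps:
D(I, V) = 7 + I
O(x) = 1 + 11*x (O(x) = (7 + 4)*x + 1 = 11*x + 1 = 1 + 11*x)
W = 162689/43470 (W = -162689/(315*(-138)) = -162689/(-43470) = -162689*(-1/43470) = 162689/43470 ≈ 3.7426)
(433187 + W)/(O(-507) + 231193) = (433187 + 162689/43470)/((1 + 11*(-507)) + 231193) = 18830801579/(43470*((1 - 5577) + 231193)) = 18830801579/(43470*(-5576 + 231193)) = (18830801579/43470)/225617 = (18830801579/43470)*(1/225617) = 18830801579/9807570990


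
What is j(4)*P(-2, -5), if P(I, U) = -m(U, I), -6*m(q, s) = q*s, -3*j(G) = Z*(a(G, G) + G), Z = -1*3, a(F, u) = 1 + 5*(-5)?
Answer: -100/3 ≈ -33.333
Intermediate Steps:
a(F, u) = -24 (a(F, u) = 1 - 25 = -24)
Z = -3
j(G) = -24 + G (j(G) = -(-1)*(-24 + G) = -(72 - 3*G)/3 = -24 + G)
m(q, s) = -q*s/6
P(I, U) = I*U/6 (P(I, U) = -(-1)*U*I/6 = -(-1)*I*U/6 = I*U/6)
j(4)*P(-2, -5) = (-24 + 4)*((⅙)*(-2)*(-5)) = -20*5/3 = -100/3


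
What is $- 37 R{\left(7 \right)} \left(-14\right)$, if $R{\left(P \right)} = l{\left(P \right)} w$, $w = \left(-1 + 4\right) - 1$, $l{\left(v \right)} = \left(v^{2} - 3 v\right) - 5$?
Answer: $23828$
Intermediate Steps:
$l{\left(v \right)} = -5 + v^{2} - 3 v$
$w = 2$ ($w = 3 - 1 = 2$)
$R{\left(P \right)} = -10 - 6 P + 2 P^{2}$ ($R{\left(P \right)} = \left(-5 + P^{2} - 3 P\right) 2 = -10 - 6 P + 2 P^{2}$)
$- 37 R{\left(7 \right)} \left(-14\right) = - 37 \left(-10 - 42 + 2 \cdot 7^{2}\right) \left(-14\right) = - 37 \left(-10 - 42 + 2 \cdot 49\right) \left(-14\right) = - 37 \left(-10 - 42 + 98\right) \left(-14\right) = - 37 \cdot 46 \left(-14\right) = - 1702 \left(-14\right) = \left(-1\right) \left(-23828\right) = 23828$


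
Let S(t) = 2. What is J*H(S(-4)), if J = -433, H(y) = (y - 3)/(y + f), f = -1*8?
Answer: -433/6 ≈ -72.167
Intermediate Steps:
f = -8
H(y) = (-3 + y)/(-8 + y) (H(y) = (y - 3)/(y - 8) = (-3 + y)/(-8 + y))
J*H(S(-4)) = -433*(-3 + 2)/(-8 + 2) = -433*(-1)/(-6) = -(-433)*(-1)/6 = -433*⅙ = -433/6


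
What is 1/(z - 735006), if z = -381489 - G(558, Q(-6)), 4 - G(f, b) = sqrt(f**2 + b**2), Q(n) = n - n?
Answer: -1/1115941 ≈ -8.9611e-7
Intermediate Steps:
Q(n) = 0
G(f, b) = 4 - sqrt(b**2 + f**2) (G(f, b) = 4 - sqrt(f**2 + b**2) = 4 - sqrt(b**2 + f**2))
z = -380935 (z = -381489 - (4 - sqrt(0**2 + 558**2)) = -381489 - (4 - sqrt(0 + 311364)) = -381489 - (4 - sqrt(311364)) = -381489 - (4 - 1*558) = -381489 - (4 - 558) = -381489 - 1*(-554) = -381489 + 554 = -380935)
1/(z - 735006) = 1/(-380935 - 735006) = 1/(-1115941) = -1/1115941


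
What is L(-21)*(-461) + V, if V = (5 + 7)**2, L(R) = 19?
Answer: -8615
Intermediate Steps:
V = 144 (V = 12**2 = 144)
L(-21)*(-461) + V = 19*(-461) + 144 = -8759 + 144 = -8615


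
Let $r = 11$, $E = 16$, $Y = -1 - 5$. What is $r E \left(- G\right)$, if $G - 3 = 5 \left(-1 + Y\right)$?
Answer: $5632$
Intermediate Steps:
$Y = -6$ ($Y = -1 - 5 = -6$)
$G = -32$ ($G = 3 + 5 \left(-1 - 6\right) = 3 + 5 \left(-7\right) = 3 - 35 = -32$)
$r E \left(- G\right) = 11 \cdot 16 \left(\left(-1\right) \left(-32\right)\right) = 176 \cdot 32 = 5632$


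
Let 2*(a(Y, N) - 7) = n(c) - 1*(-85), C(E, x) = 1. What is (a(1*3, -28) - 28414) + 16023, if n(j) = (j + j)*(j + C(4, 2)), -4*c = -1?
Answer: -197459/16 ≈ -12341.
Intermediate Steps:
c = ¼ (c = -¼*(-1) = ¼ ≈ 0.25000)
n(j) = 2*j*(1 + j) (n(j) = (j + j)*(j + 1) = (2*j)*(1 + j) = 2*j*(1 + j))
a(Y, N) = 797/16 (a(Y, N) = 7 + (2*(¼)*(1 + ¼) - 1*(-85))/2 = 7 + (2*(¼)*(5/4) + 85)/2 = 7 + (5/8 + 85)/2 = 7 + (½)*(685/8) = 7 + 685/16 = 797/16)
(a(1*3, -28) - 28414) + 16023 = (797/16 - 28414) + 16023 = -453827/16 + 16023 = -197459/16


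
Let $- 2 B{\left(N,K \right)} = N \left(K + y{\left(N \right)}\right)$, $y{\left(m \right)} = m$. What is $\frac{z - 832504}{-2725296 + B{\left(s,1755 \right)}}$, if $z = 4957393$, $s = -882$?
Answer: $- \frac{1374963}{780101} \approx -1.7625$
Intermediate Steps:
$B{\left(N,K \right)} = - \frac{N \left(K + N\right)}{2}$
$\frac{z - 832504}{-2725296 + B{\left(s,1755 \right)}} = \frac{4957393 - 832504}{-2725296 - - 441 \left(1755 - 882\right)} = \frac{4124889}{-2725296 - \left(-441\right) 873} = \frac{4124889}{-2725296 + 384993} = \frac{4124889}{-2340303} = 4124889 \left(- \frac{1}{2340303}\right) = - \frac{1374963}{780101}$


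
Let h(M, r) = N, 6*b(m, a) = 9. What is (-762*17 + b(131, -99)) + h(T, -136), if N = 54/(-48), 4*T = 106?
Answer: -103629/8 ≈ -12954.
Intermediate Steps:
T = 53/2 (T = (¼)*106 = 53/2 ≈ 26.500)
b(m, a) = 3/2 (b(m, a) = (⅙)*9 = 3/2)
N = -9/8 (N = 54*(-1/48) = -9/8 ≈ -1.1250)
h(M, r) = -9/8
(-762*17 + b(131, -99)) + h(T, -136) = (-762*17 + 3/2) - 9/8 = (-12954 + 3/2) - 9/8 = -25905/2 - 9/8 = -103629/8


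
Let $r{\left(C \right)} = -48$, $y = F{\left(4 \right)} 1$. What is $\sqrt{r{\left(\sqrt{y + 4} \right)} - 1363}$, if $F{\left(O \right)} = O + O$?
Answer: $i \sqrt{1411} \approx 37.563 i$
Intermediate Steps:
$F{\left(O \right)} = 2 O$
$y = 8$ ($y = 2 \cdot 4 \cdot 1 = 8 \cdot 1 = 8$)
$\sqrt{r{\left(\sqrt{y + 4} \right)} - 1363} = \sqrt{-48 - 1363} = \sqrt{-1411} = i \sqrt{1411}$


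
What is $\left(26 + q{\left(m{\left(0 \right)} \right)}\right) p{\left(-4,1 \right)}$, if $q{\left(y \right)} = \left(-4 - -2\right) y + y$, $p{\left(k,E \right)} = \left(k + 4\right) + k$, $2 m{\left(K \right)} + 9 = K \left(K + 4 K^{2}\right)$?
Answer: $-122$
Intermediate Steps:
$m{\left(K \right)} = - \frac{9}{2} + \frac{K \left(K + 4 K^{2}\right)}{2}$
$p{\left(k,E \right)} = 4 + 2 k$ ($p{\left(k,E \right)} = \left(4 + k\right) + k = 4 + 2 k$)
$q{\left(y \right)} = - y$ ($q{\left(y \right)} = \left(-4 + 2\right) y + y = - 2 y + y = - y$)
$\left(26 + q{\left(m{\left(0 \right)} \right)}\right) p{\left(-4,1 \right)} = \left(26 - \left(- \frac{9}{2} + \frac{0^{2}}{2} + 2 \cdot 0^{3}\right)\right) \left(4 + 2 \left(-4\right)\right) = \left(26 - \left(- \frac{9}{2} + \frac{1}{2} \cdot 0 + 2 \cdot 0\right)\right) \left(4 - 8\right) = \left(26 - \left(- \frac{9}{2} + 0 + 0\right)\right) \left(-4\right) = \left(26 - - \frac{9}{2}\right) \left(-4\right) = \left(26 + \frac{9}{2}\right) \left(-4\right) = \frac{61}{2} \left(-4\right) = -122$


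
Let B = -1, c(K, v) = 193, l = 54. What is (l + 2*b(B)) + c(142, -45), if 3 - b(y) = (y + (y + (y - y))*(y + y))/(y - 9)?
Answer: 1266/5 ≈ 253.20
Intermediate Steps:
b(y) = 3 - (y + 2*y²)/(-9 + y) (b(y) = 3 - (y + (y + (y - y))*(y + y))/(y - 9) = 3 - (y + (y + 0)*(2*y))/(-9 + y) = 3 - (y + y*(2*y))/(-9 + y) = 3 - (y + 2*y²)/(-9 + y))
(l + 2*b(B)) + c(142, -45) = (54 + 2*((-27 - 2*(-1)² + 2*(-1))/(-9 - 1))) + 193 = (54 + 2*((-27 - 2*1 - 2)/(-10))) + 193 = (54 + 2*(-(-27 - 2 - 2)/10)) + 193 = (54 + 2*(-⅒*(-31))) + 193 = (54 + 2*(31/10)) + 193 = (54 + 31/5) + 193 = 301/5 + 193 = 1266/5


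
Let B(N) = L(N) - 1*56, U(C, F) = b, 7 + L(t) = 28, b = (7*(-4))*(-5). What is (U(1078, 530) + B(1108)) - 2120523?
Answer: -2120418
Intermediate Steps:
b = 140 (b = -28*(-5) = 140)
L(t) = 21 (L(t) = -7 + 28 = 21)
U(C, F) = 140
B(N) = -35 (B(N) = 21 - 1*56 = 21 - 56 = -35)
(U(1078, 530) + B(1108)) - 2120523 = (140 - 35) - 2120523 = 105 - 2120523 = -2120418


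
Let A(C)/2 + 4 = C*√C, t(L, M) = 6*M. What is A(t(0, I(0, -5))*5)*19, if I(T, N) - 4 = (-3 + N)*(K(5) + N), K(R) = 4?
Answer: -152 + 82080*√10 ≈ 2.5941e+5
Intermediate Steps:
I(T, N) = 4 + (-3 + N)*(4 + N)
A(C) = -8 + 2*C^(3/2) (A(C) = -8 + 2*(C*√C) = -8 + 2*C^(3/2))
A(t(0, I(0, -5))*5)*19 = (-8 + 2*((6*(-8 - 5 + (-5)²))*5)^(3/2))*19 = (-8 + 2*((6*(-8 - 5 + 25))*5)^(3/2))*19 = (-8 + 2*((6*12)*5)^(3/2))*19 = (-8 + 2*(72*5)^(3/2))*19 = (-8 + 2*360^(3/2))*19 = (-8 + 2*(2160*√10))*19 = (-8 + 4320*√10)*19 = -152 + 82080*√10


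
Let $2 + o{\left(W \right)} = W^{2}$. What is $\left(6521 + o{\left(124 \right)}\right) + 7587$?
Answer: $29482$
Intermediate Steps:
$o{\left(W \right)} = -2 + W^{2}$
$\left(6521 + o{\left(124 \right)}\right) + 7587 = \left(6521 - \left(2 - 124^{2}\right)\right) + 7587 = \left(6521 + \left(-2 + 15376\right)\right) + 7587 = \left(6521 + 15374\right) + 7587 = 21895 + 7587 = 29482$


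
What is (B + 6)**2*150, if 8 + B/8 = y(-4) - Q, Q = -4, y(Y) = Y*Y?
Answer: 1560600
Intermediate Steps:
y(Y) = Y**2
B = 96 (B = -64 + 8*((-4)**2 - 1*(-4)) = -64 + 8*(16 + 4) = -64 + 8*20 = -64 + 160 = 96)
(B + 6)**2*150 = (96 + 6)**2*150 = 102**2*150 = 10404*150 = 1560600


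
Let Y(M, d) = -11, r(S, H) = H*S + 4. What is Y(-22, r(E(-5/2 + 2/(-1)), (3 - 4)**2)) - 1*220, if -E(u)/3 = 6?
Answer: -231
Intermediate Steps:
E(u) = -18 (E(u) = -3*6 = -18)
r(S, H) = 4 + H*S
Y(-22, r(E(-5/2 + 2/(-1)), (3 - 4)**2)) - 1*220 = -11 - 1*220 = -11 - 220 = -231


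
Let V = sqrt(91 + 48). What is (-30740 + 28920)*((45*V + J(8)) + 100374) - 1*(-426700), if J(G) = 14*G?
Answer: -182457820 - 81900*sqrt(139) ≈ -1.8342e+8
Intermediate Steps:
V = sqrt(139) ≈ 11.790
(-30740 + 28920)*((45*V + J(8)) + 100374) - 1*(-426700) = (-30740 + 28920)*((45*sqrt(139) + 14*8) + 100374) - 1*(-426700) = -1820*((45*sqrt(139) + 112) + 100374) + 426700 = -1820*((112 + 45*sqrt(139)) + 100374) + 426700 = -1820*(100486 + 45*sqrt(139)) + 426700 = (-182884520 - 81900*sqrt(139)) + 426700 = -182457820 - 81900*sqrt(139)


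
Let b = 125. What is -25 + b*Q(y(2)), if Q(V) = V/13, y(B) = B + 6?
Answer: 675/13 ≈ 51.923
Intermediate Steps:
y(B) = 6 + B
Q(V) = V/13 (Q(V) = V*(1/13) = V/13)
-25 + b*Q(y(2)) = -25 + 125*((6 + 2)/13) = -25 + 125*((1/13)*8) = -25 + 125*(8/13) = -25 + 1000/13 = 675/13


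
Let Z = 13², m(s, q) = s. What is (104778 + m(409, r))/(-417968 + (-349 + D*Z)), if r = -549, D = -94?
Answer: -105187/434203 ≈ -0.24225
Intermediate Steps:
Z = 169
(104778 + m(409, r))/(-417968 + (-349 + D*Z)) = (104778 + 409)/(-417968 + (-349 - 94*169)) = 105187/(-417968 + (-349 - 15886)) = 105187/(-417968 - 16235) = 105187/(-434203) = 105187*(-1/434203) = -105187/434203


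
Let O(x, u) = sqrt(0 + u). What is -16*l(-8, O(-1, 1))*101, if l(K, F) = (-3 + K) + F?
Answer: 16160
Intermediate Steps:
O(x, u) = sqrt(u)
l(K, F) = -3 + F + K
-16*l(-8, O(-1, 1))*101 = -16*(-3 + sqrt(1) - 8)*101 = -16*(-3 + 1 - 8)*101 = -16*(-10)*101 = 160*101 = 16160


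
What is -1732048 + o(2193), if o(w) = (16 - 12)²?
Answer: -1732032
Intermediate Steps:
o(w) = 16 (o(w) = 4² = 16)
-1732048 + o(2193) = -1732048 + 16 = -1732032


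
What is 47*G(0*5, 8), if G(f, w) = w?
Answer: 376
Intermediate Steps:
47*G(0*5, 8) = 47*8 = 376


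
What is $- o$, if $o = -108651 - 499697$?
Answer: $608348$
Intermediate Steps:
$o = -608348$
$- o = \left(-1\right) \left(-608348\right) = 608348$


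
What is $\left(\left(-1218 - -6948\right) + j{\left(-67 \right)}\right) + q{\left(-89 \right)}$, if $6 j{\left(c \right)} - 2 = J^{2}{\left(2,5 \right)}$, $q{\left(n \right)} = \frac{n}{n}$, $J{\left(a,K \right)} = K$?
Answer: $\frac{11471}{2} \approx 5735.5$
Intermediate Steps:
$q{\left(n \right)} = 1$
$j{\left(c \right)} = \frac{9}{2}$ ($j{\left(c \right)} = \frac{1}{3} + \frac{5^{2}}{6} = \frac{1}{3} + \frac{1}{6} \cdot 25 = \frac{1}{3} + \frac{25}{6} = \frac{9}{2}$)
$\left(\left(-1218 - -6948\right) + j{\left(-67 \right)}\right) + q{\left(-89 \right)} = \left(\left(-1218 - -6948\right) + \frac{9}{2}\right) + 1 = \left(\left(-1218 + 6948\right) + \frac{9}{2}\right) + 1 = \left(5730 + \frac{9}{2}\right) + 1 = \frac{11469}{2} + 1 = \frac{11471}{2}$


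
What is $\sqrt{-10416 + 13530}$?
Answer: $3 \sqrt{346} \approx 55.803$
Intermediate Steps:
$\sqrt{-10416 + 13530} = \sqrt{3114} = 3 \sqrt{346}$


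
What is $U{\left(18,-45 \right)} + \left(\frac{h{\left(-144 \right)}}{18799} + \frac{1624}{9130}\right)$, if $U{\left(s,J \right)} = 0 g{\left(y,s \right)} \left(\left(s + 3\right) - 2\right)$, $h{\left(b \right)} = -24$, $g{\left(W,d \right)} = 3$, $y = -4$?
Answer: $\frac{1377748}{7801585} \approx 0.1766$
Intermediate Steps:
$U{\left(s,J \right)} = 0$ ($U{\left(s,J \right)} = 0 \cdot 3 \left(\left(s + 3\right) - 2\right) = 0 \left(\left(3 + s\right) - 2\right) = 0 \left(1 + s\right) = 0$)
$U{\left(18,-45 \right)} + \left(\frac{h{\left(-144 \right)}}{18799} + \frac{1624}{9130}\right) = 0 + \left(- \frac{24}{18799} + \frac{1624}{9130}\right) = 0 + \left(\left(-24\right) \frac{1}{18799} + 1624 \cdot \frac{1}{9130}\right) = 0 + \left(- \frac{24}{18799} + \frac{812}{4565}\right) = 0 + \frac{1377748}{7801585} = \frac{1377748}{7801585}$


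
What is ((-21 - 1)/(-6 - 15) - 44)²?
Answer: 813604/441 ≈ 1844.9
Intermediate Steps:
((-21 - 1)/(-6 - 15) - 44)² = (-22/(-21) - 44)² = (-22*(-1/21) - 44)² = (22/21 - 44)² = (-902/21)² = 813604/441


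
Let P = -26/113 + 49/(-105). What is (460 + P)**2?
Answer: 606091833361/2873025 ≈ 2.1096e+5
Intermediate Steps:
P = -1181/1695 (P = -26*1/113 + 49*(-1/105) = -26/113 - 7/15 = -1181/1695 ≈ -0.69676)
(460 + P)**2 = (460 - 1181/1695)**2 = (778519/1695)**2 = 606091833361/2873025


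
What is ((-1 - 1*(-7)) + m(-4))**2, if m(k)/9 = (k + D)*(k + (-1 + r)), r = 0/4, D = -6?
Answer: 207936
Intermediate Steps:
r = 0 (r = 0*(1/4) = 0)
m(k) = 9*(-1 + k)*(-6 + k) (m(k) = 9*((k - 6)*(k + (-1 + 0))) = 9*((-6 + k)*(k - 1)) = 9*((-6 + k)*(-1 + k)) = 9*((-1 + k)*(-6 + k)) = 9*(-1 + k)*(-6 + k))
((-1 - 1*(-7)) + m(-4))**2 = ((-1 - 1*(-7)) + (54 - 63*(-4) + 9*(-4)**2))**2 = ((-1 + 7) + (54 + 252 + 9*16))**2 = (6 + (54 + 252 + 144))**2 = (6 + 450)**2 = 456**2 = 207936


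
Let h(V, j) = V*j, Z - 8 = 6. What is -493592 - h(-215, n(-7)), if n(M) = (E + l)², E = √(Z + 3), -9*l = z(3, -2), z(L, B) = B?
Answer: -39684037/81 + 860*√17/9 ≈ -4.8953e+5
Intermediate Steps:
Z = 14 (Z = 8 + 6 = 14)
l = 2/9 (l = -⅑*(-2) = 2/9 ≈ 0.22222)
E = √17 (E = √(14 + 3) = √17 ≈ 4.1231)
n(M) = (2/9 + √17)² (n(M) = (√17 + 2/9)² = (2/9 + √17)²)
-493592 - h(-215, n(-7)) = -493592 - (-215)*(1381/81 + 4*√17/9) = -493592 - (-296915/81 - 860*√17/9) = -493592 + (296915/81 + 860*√17/9) = -39684037/81 + 860*√17/9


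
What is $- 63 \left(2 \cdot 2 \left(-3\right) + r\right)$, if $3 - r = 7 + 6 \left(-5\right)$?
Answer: $-882$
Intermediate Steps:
$r = 26$ ($r = 3 - \left(7 + 6 \left(-5\right)\right) = 3 - \left(7 - 30\right) = 3 - -23 = 3 + 23 = 26$)
$- 63 \left(2 \cdot 2 \left(-3\right) + r\right) = - 63 \left(2 \cdot 2 \left(-3\right) + 26\right) = - 63 \left(4 \left(-3\right) + 26\right) = - 63 \left(-12 + 26\right) = \left(-63\right) 14 = -882$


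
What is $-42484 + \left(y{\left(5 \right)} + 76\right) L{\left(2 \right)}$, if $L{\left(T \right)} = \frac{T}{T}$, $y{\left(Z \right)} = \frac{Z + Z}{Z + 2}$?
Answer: $- \frac{296846}{7} \approx -42407.0$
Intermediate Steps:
$y{\left(Z \right)} = \frac{2 Z}{2 + Z}$
$L{\left(T \right)} = 1$
$-42484 + \left(y{\left(5 \right)} + 76\right) L{\left(2 \right)} = -42484 + \left(2 \cdot 5 \frac{1}{2 + 5} + 76\right) 1 = -42484 + \left(2 \cdot 5 \cdot \frac{1}{7} + 76\right) 1 = -42484 + \left(\frac{10}{7} + 76\right) 1 = -42484 + \frac{542}{7} \cdot 1 = -42484 + \frac{542}{7} = - \frac{296846}{7}$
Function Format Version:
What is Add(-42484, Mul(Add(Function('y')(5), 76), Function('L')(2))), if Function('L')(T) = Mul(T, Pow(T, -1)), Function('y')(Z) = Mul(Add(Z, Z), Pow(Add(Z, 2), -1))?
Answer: Rational(-296846, 7) ≈ -42407.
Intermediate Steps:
Function('y')(Z) = Mul(2, Z, Pow(Add(2, Z), -1)) (Function('y')(Z) = Mul(Mul(2, Z), Pow(Add(2, Z), -1)) = Mul(2, Z, Pow(Add(2, Z), -1)))
Function('L')(T) = 1
Add(-42484, Mul(Add(Function('y')(5), 76), Function('L')(2))) = Add(-42484, Mul(Add(Mul(2, 5, Pow(Add(2, 5), -1)), 76), 1)) = Add(-42484, Mul(Add(Mul(2, 5, Pow(7, -1)), 76), 1)) = Add(-42484, Mul(Add(Mul(2, 5, Rational(1, 7)), 76), 1)) = Add(-42484, Mul(Add(Rational(10, 7), 76), 1)) = Add(-42484, Mul(Rational(542, 7), 1)) = Add(-42484, Rational(542, 7)) = Rational(-296846, 7)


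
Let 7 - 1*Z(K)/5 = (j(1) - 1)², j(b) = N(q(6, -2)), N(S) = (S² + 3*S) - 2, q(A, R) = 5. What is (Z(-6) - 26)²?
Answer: 46730896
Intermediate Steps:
N(S) = -2 + S² + 3*S
j(b) = 38 (j(b) = -2 + 5² + 3*5 = -2 + 25 + 15 = 38)
Z(K) = -6810 (Z(K) = 35 - 5*(38 - 1)² = 35 - 5*37² = 35 - 5*1369 = 35 - 6845 = -6810)
(Z(-6) - 26)² = (-6810 - 26)² = (-6836)² = 46730896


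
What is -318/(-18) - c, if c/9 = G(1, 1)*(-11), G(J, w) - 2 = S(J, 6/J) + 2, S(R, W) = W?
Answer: 3023/3 ≈ 1007.7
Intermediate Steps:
G(J, w) = 4 + 6/J (G(J, w) = 2 + (6/J + 2) = 2 + (2 + 6/J) = 4 + 6/J)
c = -990 (c = 9*((4 + 6/1)*(-11)) = 9*((4 + 6*1)*(-11)) = 9*((4 + 6)*(-11)) = 9*(10*(-11)) = 9*(-110) = -990)
-318/(-18) - c = -318/(-18) - 1*(-990) = -318*(-1/18) + 990 = 53/3 + 990 = 3023/3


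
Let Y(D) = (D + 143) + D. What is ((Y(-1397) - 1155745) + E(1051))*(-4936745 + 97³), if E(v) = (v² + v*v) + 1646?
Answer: -4235142624544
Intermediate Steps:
E(v) = 1646 + 2*v² (E(v) = (v² + v²) + 1646 = 2*v² + 1646 = 1646 + 2*v²)
Y(D) = 143 + 2*D (Y(D) = (143 + D) + D = 143 + 2*D)
((Y(-1397) - 1155745) + E(1051))*(-4936745 + 97³) = (((143 + 2*(-1397)) - 1155745) + (1646 + 2*1051²))*(-4936745 + 97³) = (((143 - 2794) - 1155745) + (1646 + 2*1104601))*(-4936745 + 912673) = ((-2651 - 1155745) + (1646 + 2209202))*(-4024072) = (-1158396 + 2210848)*(-4024072) = 1052452*(-4024072) = -4235142624544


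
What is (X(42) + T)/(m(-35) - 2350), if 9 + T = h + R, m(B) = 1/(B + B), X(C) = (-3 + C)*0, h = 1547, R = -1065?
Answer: -33110/164501 ≈ -0.20128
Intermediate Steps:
X(C) = 0
m(B) = 1/(2*B)
T = 473 (T = -9 + (1547 - 1065) = -9 + 482 = 473)
(X(42) + T)/(m(-35) - 2350) = (0 + 473)/((1/2)/(-35) - 2350) = 473/((1/2)*(-1/35) - 2350) = 473/(-1/70 - 2350) = 473/(-164501/70) = 473*(-70/164501) = -33110/164501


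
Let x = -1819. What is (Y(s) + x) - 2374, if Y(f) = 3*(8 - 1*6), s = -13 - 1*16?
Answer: -4187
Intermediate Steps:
s = -29 (s = -13 - 16 = -29)
Y(f) = 6 (Y(f) = 3*(8 - 6) = 3*2 = 6)
(Y(s) + x) - 2374 = (6 - 1819) - 2374 = -1813 - 2374 = -4187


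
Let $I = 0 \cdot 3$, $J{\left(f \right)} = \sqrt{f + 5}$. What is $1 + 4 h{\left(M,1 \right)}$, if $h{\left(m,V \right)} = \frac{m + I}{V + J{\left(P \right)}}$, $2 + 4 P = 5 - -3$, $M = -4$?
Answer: $\frac{43}{11} - \frac{16 \sqrt{26}}{11} \approx -3.5077$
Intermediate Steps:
$P = \frac{3}{2}$ ($P = - \frac{1}{2} + \frac{5 - -3}{4} = - \frac{1}{2} + \frac{5 + 3}{4} = - \frac{1}{2} + \frac{1}{4} \cdot 8 = - \frac{1}{2} + 2 = \frac{3}{2} \approx 1.5$)
$J{\left(f \right)} = \sqrt{5 + f}$
$I = 0$
$h{\left(m,V \right)} = \frac{m}{V + \frac{\sqrt{26}}{2}}$ ($h{\left(m,V \right)} = \frac{m + 0}{V + \sqrt{5 + \frac{3}{2}}} = \frac{m}{V + \sqrt{\frac{13}{2}}} = \frac{m}{V + \frac{\sqrt{26}}{2}}$)
$1 + 4 h{\left(M,1 \right)} = 1 + 4 \cdot 2 \left(-4\right) \frac{1}{\sqrt{26} + 2 \cdot 1} = 1 + 4 \cdot 2 \left(-4\right) \frac{1}{\sqrt{26} + 2} = 1 + 4 \cdot 2 \left(-4\right) \frac{1}{2 + \sqrt{26}} = 1 + 4 \left(- \frac{8}{2 + \sqrt{26}}\right) = 1 - \frac{32}{2 + \sqrt{26}}$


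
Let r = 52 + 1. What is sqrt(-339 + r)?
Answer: I*sqrt(286) ≈ 16.912*I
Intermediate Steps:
r = 53
sqrt(-339 + r) = sqrt(-339 + 53) = sqrt(-286) = I*sqrt(286)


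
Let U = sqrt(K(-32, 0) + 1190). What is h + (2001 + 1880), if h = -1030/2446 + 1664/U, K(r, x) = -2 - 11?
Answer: 4745948/1223 + 1664*sqrt(1177)/1177 ≈ 3929.1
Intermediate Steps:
K(r, x) = -13
U = sqrt(1177) (U = sqrt(-13 + 1190) = sqrt(1177) ≈ 34.307)
h = -515/1223 + 1664*sqrt(1177)/1177 (h = -1030/2446 + 1664/(sqrt(1177)) = -1030*1/2446 + 1664*(sqrt(1177)/1177) = -515/1223 + 1664*sqrt(1177)/1177 ≈ 48.082)
h + (2001 + 1880) = (-515/1223 + 1664*sqrt(1177)/1177) + (2001 + 1880) = (-515/1223 + 1664*sqrt(1177)/1177) + 3881 = 4745948/1223 + 1664*sqrt(1177)/1177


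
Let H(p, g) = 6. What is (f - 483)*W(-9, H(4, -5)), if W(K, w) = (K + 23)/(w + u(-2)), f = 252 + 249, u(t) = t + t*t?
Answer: 63/2 ≈ 31.500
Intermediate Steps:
u(t) = t + t**2
f = 501
W(K, w) = (23 + K)/(2 + w) (W(K, w) = (K + 23)/(w - 2*(1 - 2)) = (23 + K)/(w - 2*(-1)) = (23 + K)/(w + 2) = (23 + K)/(2 + w))
(f - 483)*W(-9, H(4, -5)) = (501 - 483)*((23 - 9)/(2 + 6)) = 18*(14/8) = 18*((1/8)*14) = 18*(7/4) = 63/2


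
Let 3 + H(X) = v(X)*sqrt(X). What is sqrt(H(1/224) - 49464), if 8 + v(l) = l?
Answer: sqrt(-620514048 - 1791*sqrt(14))/112 ≈ 222.41*I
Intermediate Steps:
v(l) = -8 + l
H(X) = -3 + sqrt(X)*(-8 + X) (H(X) = -3 + (-8 + X)*sqrt(X) = -3 + sqrt(X)*(-8 + X))
sqrt(H(1/224) - 49464) = sqrt((-3 + sqrt(1/224)*(-8 + 1/224)) - 49464) = sqrt((-3 + (sqrt(14)/56)*(-1791/224)) - 49464) = sqrt((-3 - 1791*sqrt(14)/12544) - 49464) = sqrt(-49467 - 1791*sqrt(14)/12544)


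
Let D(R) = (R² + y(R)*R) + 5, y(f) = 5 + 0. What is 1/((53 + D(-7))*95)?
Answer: 1/6840 ≈ 0.00014620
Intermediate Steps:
y(f) = 5
D(R) = 5 + R² + 5*R (D(R) = (R² + 5*R) + 5 = 5 + R² + 5*R)
1/((53 + D(-7))*95) = 1/((53 + (5 + (-7)² + 5*(-7)))*95) = 1/((53 + (5 + 49 - 35))*95) = 1/((53 + 19)*95) = 1/(72*95) = 1/6840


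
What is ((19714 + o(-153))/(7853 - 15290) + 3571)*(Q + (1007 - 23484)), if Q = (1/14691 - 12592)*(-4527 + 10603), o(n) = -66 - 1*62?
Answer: -29837238802065118823/109256967 ≈ -2.7309e+11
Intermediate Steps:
o(n) = -128 (o(n) = -66 - 62 = -128)
Q = -1123993595396/14691 (Q = (1/14691 - 12592)*6076 = -184989071/14691*6076 = -1123993595396/14691 ≈ -7.6509e+7)
((19714 + o(-153))/(7853 - 15290) + 3571)*(Q + (1007 - 23484)) = ((19714 - 128)/(7853 - 15290) + 3571)*(-1123993595396/14691 + (1007 - 23484)) = (19586/(-7437) + 3571)*(-1123993595396/14691 - 22477) = (19586*(-1/7437) + 3571)*(-1124323805003/14691) = (-19586/7437 + 3571)*(-1124323805003/14691) = (26537941/7437)*(-1124323805003/14691) = -29837238802065118823/109256967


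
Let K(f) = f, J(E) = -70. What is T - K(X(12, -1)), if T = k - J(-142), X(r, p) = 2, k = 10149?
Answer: 10217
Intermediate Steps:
T = 10219 (T = 10149 - 1*(-70) = 10149 + 70 = 10219)
T - K(X(12, -1)) = 10219 - 1*2 = 10219 - 2 = 10217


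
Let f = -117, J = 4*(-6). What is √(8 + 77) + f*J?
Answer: 2808 + √85 ≈ 2817.2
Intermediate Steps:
J = -24
√(8 + 77) + f*J = √(8 + 77) - 117*(-24) = √85 + 2808 = 2808 + √85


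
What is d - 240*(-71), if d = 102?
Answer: 17142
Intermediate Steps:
d - 240*(-71) = 102 - 240*(-71) = 102 + 17040 = 17142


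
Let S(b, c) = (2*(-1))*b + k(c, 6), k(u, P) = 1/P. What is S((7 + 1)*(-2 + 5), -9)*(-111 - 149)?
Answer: 37310/3 ≈ 12437.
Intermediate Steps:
S(b, c) = 1/6 - 2*b (S(b, c) = (2*(-1))*b + 1/6 = -2*b + 1/6 = 1/6 - 2*b)
S((7 + 1)*(-2 + 5), -9)*(-111 - 149) = (1/6 - 2*(7 + 1)*(-2 + 5))*(-111 - 149) = (1/6 - 16*3)*(-260) = (1/6 - 2*24)*(-260) = (1/6 - 48)*(-260) = -287/6*(-260) = 37310/3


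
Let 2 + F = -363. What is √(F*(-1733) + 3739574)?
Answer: 3*√485791 ≈ 2091.0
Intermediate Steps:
F = -365 (F = -2 - 363 = -365)
√(F*(-1733) + 3739574) = √(-365*(-1733) + 3739574) = √(632545 + 3739574) = √4372119 = 3*√485791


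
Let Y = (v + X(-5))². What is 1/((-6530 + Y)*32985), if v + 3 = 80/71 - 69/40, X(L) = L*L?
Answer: -1613120/323081728943283 ≈ -4.9929e-9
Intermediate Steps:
X(L) = L²
v = -10219/2840 (v = -3 + (80/71 - 69/40) = -3 - 1699/2840 = -10219/2840 ≈ -3.5982)
Y = 3694329961/8065600 (Y = (-10219/2840 + (-5)²)² = (-10219/2840 + 25)² = (60781/2840)² = 3694329961/8065600 ≈ 458.04)
1/((-6530 + Y)*32985) = 1/((-6530 + 3694329961/8065600)*32985) = (1/32985)/(-48974038039/8065600) = -8065600/48974038039*1/32985 = -1613120/323081728943283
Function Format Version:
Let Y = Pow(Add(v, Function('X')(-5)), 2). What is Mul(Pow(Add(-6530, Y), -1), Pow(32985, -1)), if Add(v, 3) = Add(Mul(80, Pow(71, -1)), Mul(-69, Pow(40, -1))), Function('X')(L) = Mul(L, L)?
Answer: Rational(-1613120, 323081728943283) ≈ -4.9929e-9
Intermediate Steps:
Function('X')(L) = Pow(L, 2)
v = Rational(-10219, 2840) (v = Add(-3, Add(Mul(80, Pow(71, -1)), Mul(-69, Pow(40, -1)))) = Add(-3, Add(Mul(80, Rational(1, 71)), Mul(-69, Rational(1, 40)))) = Add(-3, Add(Rational(80, 71), Rational(-69, 40))) = Add(-3, Rational(-1699, 2840)) = Rational(-10219, 2840) ≈ -3.5982)
Y = Rational(3694329961, 8065600) (Y = Pow(Add(Rational(-10219, 2840), Pow(-5, 2)), 2) = Pow(Add(Rational(-10219, 2840), 25), 2) = Pow(Rational(60781, 2840), 2) = Rational(3694329961, 8065600) ≈ 458.04)
Mul(Pow(Add(-6530, Y), -1), Pow(32985, -1)) = Mul(Pow(Add(-6530, Rational(3694329961, 8065600)), -1), Pow(32985, -1)) = Mul(Pow(Rational(-48974038039, 8065600), -1), Rational(1, 32985)) = Mul(Rational(-8065600, 48974038039), Rational(1, 32985)) = Rational(-1613120, 323081728943283)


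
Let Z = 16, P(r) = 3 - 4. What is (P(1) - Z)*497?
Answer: -8449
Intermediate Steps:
P(r) = -1
(P(1) - Z)*497 = (-1 - 1*16)*497 = (-1 - 16)*497 = -17*497 = -8449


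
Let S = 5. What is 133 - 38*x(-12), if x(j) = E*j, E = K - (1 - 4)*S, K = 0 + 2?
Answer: 7885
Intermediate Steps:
K = 2
E = 17 (E = 2 - (1 - 4)*5 = 2 - (-3)*5 = 2 - 1*(-15) = 2 + 15 = 17)
x(j) = 17*j
133 - 38*x(-12) = 133 - 646*(-12) = 133 - 38*(-204) = 133 + 7752 = 7885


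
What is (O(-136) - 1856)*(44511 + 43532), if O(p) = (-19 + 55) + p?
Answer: -172212108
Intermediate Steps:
O(p) = 36 + p
(O(-136) - 1856)*(44511 + 43532) = ((36 - 136) - 1856)*(44511 + 43532) = (-100 - 1856)*88043 = -1956*88043 = -172212108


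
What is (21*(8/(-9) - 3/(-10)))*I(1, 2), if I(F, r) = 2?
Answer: -371/15 ≈ -24.733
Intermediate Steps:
(21*(8/(-9) - 3/(-10)))*I(1, 2) = (21*(8/(-9) - 3/(-10)))*2 = (21*(8*(-⅑) - 3*(-⅒)))*2 = (21*(-8/9 + 3/10))*2 = (21*(-53/90))*2 = -371/30*2 = -371/15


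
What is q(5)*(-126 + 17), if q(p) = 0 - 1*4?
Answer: 436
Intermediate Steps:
q(p) = -4 (q(p) = 0 - 4 = -4)
q(5)*(-126 + 17) = -4*(-126 + 17) = -4*(-109) = 436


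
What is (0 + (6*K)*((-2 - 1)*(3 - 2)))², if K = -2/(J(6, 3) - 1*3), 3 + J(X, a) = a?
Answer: 144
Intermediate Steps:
J(X, a) = -3 + a
K = ⅔ (K = -2/((-3 + 3) - 1*3) = -2/(0 - 3) = -2/(-3) = -2*(-⅓) = ⅔ ≈ 0.66667)
(0 + (6*K)*((-2 - 1)*(3 - 2)))² = (0 + (6*(⅔))*((-2 - 1)*(3 - 2)))² = (0 + 4*(-3*1))² = (0 + 4*(-3))² = (0 - 12)² = (-12)² = 144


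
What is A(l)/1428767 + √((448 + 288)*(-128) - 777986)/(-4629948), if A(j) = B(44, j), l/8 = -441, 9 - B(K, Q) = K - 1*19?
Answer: -16/1428767 - I*√872194/4629948 ≈ -1.1198e-5 - 0.00020171*I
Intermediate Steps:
B(K, Q) = 28 - K (B(K, Q) = 9 - (K - 1*19) = 9 - (K - 19) = 9 - (-19 + K) = 9 + (19 - K) = 28 - K)
l = -3528 (l = 8*(-441) = -3528)
A(j) = -16 (A(j) = 28 - 1*44 = 28 - 44 = -16)
A(l)/1428767 + √((448 + 288)*(-128) - 777986)/(-4629948) = -16/1428767 + √((448 + 288)*(-128) - 777986)/(-4629948) = -16*1/1428767 + √(736*(-128) - 777986)*(-1/4629948) = -16/1428767 + √(-94208 - 777986)*(-1/4629948) = -16/1428767 + √(-872194)*(-1/4629948) = -16/1428767 + (I*√872194)*(-1/4629948) = -16/1428767 - I*√872194/4629948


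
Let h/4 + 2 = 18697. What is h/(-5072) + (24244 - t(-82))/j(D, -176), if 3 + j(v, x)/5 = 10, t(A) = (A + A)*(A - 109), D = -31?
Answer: -1926353/8876 ≈ -217.03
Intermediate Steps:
t(A) = 2*A*(-109 + A) (t(A) = (2*A)*(-109 + A) = 2*A*(-109 + A))
j(v, x) = 35 (j(v, x) = -15 + 5*10 = -15 + 50 = 35)
h = 74780 (h = -8 + 4*18697 = -8 + 74788 = 74780)
h/(-5072) + (24244 - t(-82))/j(D, -176) = 74780/(-5072) + (24244 - 2*(-82)*(-109 - 82))/35 = 74780*(-1/5072) + (24244 - 2*(-82)*(-191))*(1/35) = -18695/1268 + (24244 - 1*31324)*(1/35) = -18695/1268 + (24244 - 31324)*(1/35) = -18695/1268 - 7080*1/35 = -18695/1268 - 1416/7 = -1926353/8876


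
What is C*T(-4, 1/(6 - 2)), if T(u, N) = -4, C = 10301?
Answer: -41204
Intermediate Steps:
C*T(-4, 1/(6 - 2)) = 10301*(-4) = -41204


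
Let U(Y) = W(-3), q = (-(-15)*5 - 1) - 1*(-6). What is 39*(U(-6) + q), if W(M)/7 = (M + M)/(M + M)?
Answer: 3393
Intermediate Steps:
W(M) = 7 (W(M) = 7*((M + M)/(M + M)) = 7*((2*M)/((2*M))) = 7*((2*M)*(1/(2*M))) = 7*1 = 7)
q = 80 (q = (-5*(-15) - 1) + 6 = (75 - 1) + 6 = 74 + 6 = 80)
U(Y) = 7
39*(U(-6) + q) = 39*(7 + 80) = 39*87 = 3393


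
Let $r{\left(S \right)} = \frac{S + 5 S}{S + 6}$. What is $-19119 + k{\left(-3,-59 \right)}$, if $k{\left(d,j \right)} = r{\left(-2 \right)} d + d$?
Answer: $-19113$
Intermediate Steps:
$r{\left(S \right)} = \frac{6 S}{6 + S}$
$k{\left(d,j \right)} = - 2 d$ ($k{\left(d,j \right)} = 6 \left(-2\right) \frac{1}{6 - 2} d + d = 6 \left(-2\right) \frac{1}{4} d + d = - 3 d + d = - 2 d$)
$-19119 + k{\left(-3,-59 \right)} = -19119 - -6 = -19119 + 6 = -19113$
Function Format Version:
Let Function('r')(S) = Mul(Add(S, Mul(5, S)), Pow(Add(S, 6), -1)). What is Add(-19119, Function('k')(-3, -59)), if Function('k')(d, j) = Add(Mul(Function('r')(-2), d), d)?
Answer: -19113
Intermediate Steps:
Function('r')(S) = Mul(6, S, Pow(Add(6, S), -1)) (Function('r')(S) = Mul(Mul(6, S), Pow(Add(6, S), -1)) = Mul(6, S, Pow(Add(6, S), -1)))
Function('k')(d, j) = Mul(-2, d) (Function('k')(d, j) = Add(Mul(Mul(6, -2, Pow(Add(6, -2), -1)), d), d) = Add(Mul(Mul(6, -2, Pow(4, -1)), d), d) = Add(Mul(Mul(6, -2, Rational(1, 4)), d), d) = Add(Mul(-3, d), d) = Mul(-2, d))
Add(-19119, Function('k')(-3, -59)) = Add(-19119, Mul(-2, -3)) = Add(-19119, 6) = -19113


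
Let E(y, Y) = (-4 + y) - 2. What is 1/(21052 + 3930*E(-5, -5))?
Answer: -1/22178 ≈ -4.5090e-5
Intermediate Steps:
E(y, Y) = -6 + y
1/(21052 + 3930*E(-5, -5)) = 1/(21052 + 3930*(-6 - 5)) = 1/(21052 + 3930*(-11)) = 1/(21052 - 43230) = 1/(-22178) = -1/22178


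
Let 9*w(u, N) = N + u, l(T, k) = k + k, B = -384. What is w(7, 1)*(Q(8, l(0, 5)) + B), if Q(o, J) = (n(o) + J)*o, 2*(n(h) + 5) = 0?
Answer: -2752/9 ≈ -305.78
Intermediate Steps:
n(h) = -5 (n(h) = -5 + (½)*0 = -5 + 0 = -5)
l(T, k) = 2*k
Q(o, J) = o*(-5 + J) (Q(o, J) = (-5 + J)*o = o*(-5 + J))
w(u, N) = N/9 + u/9 (w(u, N) = (N + u)/9 = N/9 + u/9)
w(7, 1)*(Q(8, l(0, 5)) + B) = ((⅑)*1 + (⅑)*7)*(8*(-5 + 2*5) - 384) = (⅑ + 7/9)*(8*(-5 + 10) - 384) = 8*(8*5 - 384)/9 = 8*(40 - 384)/9 = (8/9)*(-344) = -2752/9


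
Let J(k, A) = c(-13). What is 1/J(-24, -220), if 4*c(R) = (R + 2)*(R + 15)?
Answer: -2/11 ≈ -0.18182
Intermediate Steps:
c(R) = (2 + R)*(15 + R)/4 (c(R) = ((R + 2)*(R + 15))/4 = ((2 + R)*(15 + R))/4 = (2 + R)*(15 + R)/4)
J(k, A) = -11/2 (J(k, A) = 15/2 + (¼)*(-13)² + (17/4)*(-13) = 15/2 + (¼)*169 - 221/4 = 15/2 + 169/4 - 221/4 = -11/2)
1/J(-24, -220) = 1/(-11/2) = -2/11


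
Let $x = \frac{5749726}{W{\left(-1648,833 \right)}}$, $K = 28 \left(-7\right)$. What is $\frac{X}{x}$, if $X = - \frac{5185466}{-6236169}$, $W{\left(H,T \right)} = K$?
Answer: $- \frac{508175668}{17928131519847} \approx -2.8345 \cdot 10^{-5}$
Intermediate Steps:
$K = -196$
$W{\left(H,T \right)} = -196$
$X = \frac{5185466}{6236169}$ ($X = \left(-5185466\right) \left(- \frac{1}{6236169}\right) = \frac{5185466}{6236169} \approx 0.83151$)
$x = - \frac{2874863}{98}$ ($x = \frac{5749726}{-196} = 5749726 \left(- \frac{1}{196}\right) = - \frac{2874863}{98} \approx -29335.0$)
$\frac{X}{x} = \frac{5185466}{6236169 \left(- \frac{2874863}{98}\right)} = \frac{5185466}{6236169} \left(- \frac{98}{2874863}\right) = - \frac{508175668}{17928131519847}$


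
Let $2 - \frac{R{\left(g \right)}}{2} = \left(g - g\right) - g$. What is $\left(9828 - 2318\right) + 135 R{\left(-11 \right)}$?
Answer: $5080$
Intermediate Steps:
$R{\left(g \right)} = 4 + 2 g$ ($R{\left(g \right)} = 4 - 2 \left(\left(g - g\right) - g\right) = 4 - 2 \left(0 - g\right) = 4 - 2 \left(- g\right) = 4 + 2 g$)
$\left(9828 - 2318\right) + 135 R{\left(-11 \right)} = \left(9828 - 2318\right) + 135 \left(4 + 2 \left(-11\right)\right) = 7510 + 135 \left(4 - 22\right) = 7510 + 135 \left(-18\right) = 7510 - 2430 = 5080$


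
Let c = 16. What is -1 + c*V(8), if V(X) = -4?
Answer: -65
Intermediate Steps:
-1 + c*V(8) = -1 + 16*(-4) = -1 - 64 = -65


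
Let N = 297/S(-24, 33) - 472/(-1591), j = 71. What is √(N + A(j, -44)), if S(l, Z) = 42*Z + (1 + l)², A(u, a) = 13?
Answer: 4*√7804355576330/3046765 ≈ 3.6677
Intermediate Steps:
S(l, Z) = (1 + l)² + 42*Z
N = 1376407/3046765 (N = 297/((1 - 24)² + 42*33) - 472/(-1591) = 297/((-23)² + 1386) - 472*(-1/1591) = 297/(529 + 1386) + 472/1591 = 297/1915 + 472/1591 = 1376407/3046765 ≈ 0.45176)
√(N + A(j, -44)) = √(1376407/3046765 + 13) = √(40984352/3046765) = 4*√7804355576330/3046765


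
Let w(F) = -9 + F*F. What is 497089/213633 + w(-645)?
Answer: 88875243217/213633 ≈ 4.1602e+5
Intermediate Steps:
w(F) = -9 + F²
497089/213633 + w(-645) = 497089/213633 + (-9 + (-645)²) = 497089*(1/213633) + (-9 + 416025) = 497089/213633 + 416016 = 88875243217/213633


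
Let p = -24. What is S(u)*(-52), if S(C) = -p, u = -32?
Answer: -1248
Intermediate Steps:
S(C) = 24 (S(C) = -1*(-24) = 24)
S(u)*(-52) = 24*(-52) = -1248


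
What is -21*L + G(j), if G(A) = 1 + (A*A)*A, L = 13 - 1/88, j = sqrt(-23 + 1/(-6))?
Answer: -23915/88 - 139*I*sqrt(834)/36 ≈ -271.76 - 111.51*I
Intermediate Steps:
j = I*sqrt(834)/6 (j = sqrt(-23 - 1/6) = sqrt(-139/6) = I*sqrt(834)/6 ≈ 4.8132*I)
L = 1143/88 (L = 13 - 1*1/88 = 13 - 1/88 = 1143/88 ≈ 12.989)
G(A) = 1 + A**3 (G(A) = 1 + A**2*A = 1 + A**3)
-21*L + G(j) = -21*1143/88 + (1 + (I*sqrt(834)/6)**3) = -24003/88 + (1 - 139*I*sqrt(834)/36) = -23915/88 - 139*I*sqrt(834)/36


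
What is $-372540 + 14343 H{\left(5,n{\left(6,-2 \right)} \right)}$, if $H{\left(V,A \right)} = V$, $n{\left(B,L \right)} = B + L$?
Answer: $-300825$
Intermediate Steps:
$-372540 + 14343 H{\left(5,n{\left(6,-2 \right)} \right)} = -372540 + 14343 \cdot 5 = -372540 + 71715 = -300825$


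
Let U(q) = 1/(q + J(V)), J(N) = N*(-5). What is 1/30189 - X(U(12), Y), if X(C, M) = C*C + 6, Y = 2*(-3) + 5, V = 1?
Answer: -8905706/1479261 ≈ -6.0204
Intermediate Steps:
J(N) = -5*N
U(q) = 1/(-5 + q) (U(q) = 1/(q - 5*1) = 1/(q - 5) = 1/(-5 + q))
Y = -1 (Y = -6 + 5 = -1)
X(C, M) = 6 + C**2 (X(C, M) = C**2 + 6 = 6 + C**2)
1/30189 - X(U(12), Y) = 1/30189 - (6 + (1/(-5 + 12))**2) = 1/30189 - (6 + (1/7)**2) = 1/30189 - (6 + 1/49) = 1/30189 - 1*295/49 = 1/30189 - 295/49 = -8905706/1479261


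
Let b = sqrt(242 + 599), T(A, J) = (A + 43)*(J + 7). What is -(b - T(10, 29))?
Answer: 1879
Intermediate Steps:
T(A, J) = (7 + J)*(43 + A) (T(A, J) = (43 + A)*(7 + J) = (7 + J)*(43 + A))
b = 29 (b = sqrt(841) = 29)
-(b - T(10, 29)) = -(29 - (301 + 7*10 + 43*29 + 10*29)) = -(29 - (301 + 70 + 1247 + 290)) = -(29 - 1*1908) = -(29 - 1908) = -1*(-1879) = 1879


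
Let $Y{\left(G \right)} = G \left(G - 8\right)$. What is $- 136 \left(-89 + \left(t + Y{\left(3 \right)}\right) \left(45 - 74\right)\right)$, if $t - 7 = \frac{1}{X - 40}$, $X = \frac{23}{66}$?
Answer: $- \frac{51155720}{2617} \approx -19547.0$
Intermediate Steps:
$X = \frac{23}{66}$ ($X = 23 \cdot \frac{1}{66} = \frac{23}{66} \approx 0.34848$)
$Y{\left(G \right)} = G \left(-8 + G\right)$
$t = \frac{18253}{2617}$ ($t = 7 + \frac{1}{\frac{23}{66} - 40} = 7 + \frac{1}{- \frac{2617}{66}} = 7 - \frac{66}{2617} = \frac{18253}{2617} \approx 6.9748$)
$- 136 \left(-89 + \left(t + Y{\left(3 \right)}\right) \left(45 - 74\right)\right) = - 136 \left(-89 + \left(\frac{18253}{2617} + 3 \left(-8 + 3\right)\right) \left(45 - 74\right)\right) = - 136 \left(-89 + \left(\frac{18253}{2617} + 3 \left(-5\right)\right) \left(-29\right)\right) = - 136 \left(-89 + \left(\frac{18253}{2617} - 15\right) \left(-29\right)\right) = - 136 \left(-89 - - \frac{609058}{2617}\right) = - 136 \left(-89 + \frac{609058}{2617}\right) = \left(-136\right) \frac{376145}{2617} = - \frac{51155720}{2617}$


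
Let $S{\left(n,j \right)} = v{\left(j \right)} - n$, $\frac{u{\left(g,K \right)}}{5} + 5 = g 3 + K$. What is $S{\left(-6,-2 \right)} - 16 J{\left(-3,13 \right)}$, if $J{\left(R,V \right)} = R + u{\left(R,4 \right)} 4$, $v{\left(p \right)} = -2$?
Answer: $3252$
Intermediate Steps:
$u{\left(g,K \right)} = -25 + 5 K + 15 g$ ($u{\left(g,K \right)} = -25 + 5 \left(g 3 + K\right) = -25 + 5 \left(3 g + K\right) = -25 + 5 \left(K + 3 g\right) = -25 + \left(5 K + 15 g\right) = -25 + 5 K + 15 g$)
$S{\left(n,j \right)} = -2 - n$
$J{\left(R,V \right)} = -20 + 61 R$ ($J{\left(R,V \right)} = R + \left(-25 + 5 \cdot 4 + 15 R\right) 4 = R + \left(-25 + 20 + 15 R\right) 4 = R + \left(-5 + 15 R\right) 4 = R + \left(-20 + 60 R\right) = -20 + 61 R$)
$S{\left(-6,-2 \right)} - 16 J{\left(-3,13 \right)} = \left(-2 - -6\right) - 16 \left(-20 + 61 \left(-3\right)\right) = \left(-2 + 6\right) - 16 \left(-20 - 183\right) = 4 - -3248 = 4 + 3248 = 3252$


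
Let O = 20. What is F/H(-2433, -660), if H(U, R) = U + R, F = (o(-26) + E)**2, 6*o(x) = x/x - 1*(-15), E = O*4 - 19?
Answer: -36481/27837 ≈ -1.3105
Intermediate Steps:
E = 61 (E = 20*4 - 19 = 80 - 19 = 61)
o(x) = 8/3 (o(x) = (x/x - 1*(-15))/6 = (1 + 15)/6 = (1/6)*16 = 8/3)
F = 36481/9 (F = (8/3 + 61)**2 = (191/3)**2 = 36481/9 ≈ 4053.4)
H(U, R) = R + U
F/H(-2433, -660) = 36481/(9*(-660 - 2433)) = (36481/9)/(-3093) = (36481/9)*(-1/3093) = -36481/27837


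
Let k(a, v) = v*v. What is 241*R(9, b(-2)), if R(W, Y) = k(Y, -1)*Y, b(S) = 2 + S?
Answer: 0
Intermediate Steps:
k(a, v) = v²
R(W, Y) = Y (R(W, Y) = (-1)²*Y = 1*Y = Y)
241*R(9, b(-2)) = 241*(2 - 2) = 241*0 = 0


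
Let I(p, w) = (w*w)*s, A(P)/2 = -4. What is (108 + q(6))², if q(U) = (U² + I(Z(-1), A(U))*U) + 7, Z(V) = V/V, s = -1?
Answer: 54289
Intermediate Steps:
A(P) = -8 (A(P) = 2*(-4) = -8)
Z(V) = 1
I(p, w) = -w² (I(p, w) = (w*w)*(-1) = w²*(-1) = -w²)
q(U) = 7 + U² - 64*U (q(U) = (U² + (-1*(-8)²)*U) + 7 = (U² + (-1*64)*U) + 7 = (U² - 64*U) + 7 = 7 + U² - 64*U)
(108 + q(6))² = (108 + (7 + 6² - 64*6))² = (108 + (7 + 36 - 384))² = (108 - 341)² = (-233)² = 54289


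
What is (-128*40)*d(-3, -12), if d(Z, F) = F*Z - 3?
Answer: -168960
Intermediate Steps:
d(Z, F) = -3 + F*Z
(-128*40)*d(-3, -12) = (-128*40)*(-3 - 12*(-3)) = -5120*(-3 + 36) = -5120*33 = -168960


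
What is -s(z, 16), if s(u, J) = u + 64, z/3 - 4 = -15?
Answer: -31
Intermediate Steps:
z = -33 (z = 12 + 3*(-15) = 12 - 45 = -33)
s(u, J) = 64 + u
-s(z, 16) = -(64 - 33) = -1*31 = -31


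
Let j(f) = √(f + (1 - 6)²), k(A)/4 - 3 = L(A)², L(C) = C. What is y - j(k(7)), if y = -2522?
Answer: -2522 - √233 ≈ -2537.3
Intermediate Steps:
k(A) = 12 + 4*A²
j(f) = √(25 + f) (j(f) = √(f + (-5)²) = √(f + 25) = √(25 + f))
y - j(k(7)) = -2522 - √(25 + (12 + 4*7²)) = -2522 - √(25 + (12 + 4*49)) = -2522 - √(25 + (12 + 196)) = -2522 - √(25 + 208) = -2522 - √233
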